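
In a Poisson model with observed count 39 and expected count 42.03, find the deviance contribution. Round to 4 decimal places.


Compute y*ln(y/mu) = 39*ln(39/42.03) = 39*-0.074822 = -2.918058.
y - mu = -3.03.
D = 2*(-2.918058 - (-3.03)) = 0.223884, which rounds to 0.2239.

0.2239


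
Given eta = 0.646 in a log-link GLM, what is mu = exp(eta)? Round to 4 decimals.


The inverse log link gives:
mu = exp(0.646) = 1.9079.

1.9079


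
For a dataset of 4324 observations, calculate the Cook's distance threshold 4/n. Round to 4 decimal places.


Using the rule of thumb:
Threshold = 4 / 4324 = 0.0009.

0.0009


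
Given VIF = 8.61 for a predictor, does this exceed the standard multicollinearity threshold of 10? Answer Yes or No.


Check: VIF = 8.61 vs threshold = 10.
Since 8.61 < 10, the answer is No.

No


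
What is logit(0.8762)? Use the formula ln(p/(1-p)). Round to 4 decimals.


The odds are p/(1-p) = 0.8762 / 0.1238 = 7.0775.
logit(p) = ln(7.0775) = 1.9569.

1.9569


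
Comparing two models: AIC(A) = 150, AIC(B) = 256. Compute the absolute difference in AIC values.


|AIC_A - AIC_B| = |150 - 256| = 106.
Model A is preferred (lower AIC).

106


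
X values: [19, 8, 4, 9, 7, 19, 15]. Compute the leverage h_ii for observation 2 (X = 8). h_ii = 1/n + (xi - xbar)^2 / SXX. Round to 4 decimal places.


Compute xbar = 11.5714 with n = 7 observations.
SXX = 219.7143.
Leverage = 1/7 + (8 - 11.5714)^2/219.7143 = 0.2009.

0.2009


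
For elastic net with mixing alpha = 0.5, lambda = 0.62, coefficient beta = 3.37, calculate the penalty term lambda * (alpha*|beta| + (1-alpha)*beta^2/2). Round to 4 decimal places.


L1 component = 0.5 * |3.37| = 1.6850.
L2 component = 0.5 * 3.37^2 / 2 = 2.8392.
Penalty = 0.62 * (1.6850 + 2.8392) = 0.62 * 4.5242 = 2.8050.

2.8050


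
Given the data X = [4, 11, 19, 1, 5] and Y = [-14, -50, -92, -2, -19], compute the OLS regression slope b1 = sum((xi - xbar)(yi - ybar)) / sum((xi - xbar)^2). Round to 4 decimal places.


Calculate xbar = 8.0000, ybar = -35.4000.
S_xx = 204.0000, S_xy = -1035.0000.
Using b1 = S_xy / S_xx = -1035.0000 / 204.0000, we get b1 = -5.0735.

-5.0735


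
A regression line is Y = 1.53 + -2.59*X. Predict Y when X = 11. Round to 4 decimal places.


Substitute X = 11 into the equation:
Y = 1.53 + -2.59 * 11 = 1.53 + -28.4900 = -26.9600.

-26.9600


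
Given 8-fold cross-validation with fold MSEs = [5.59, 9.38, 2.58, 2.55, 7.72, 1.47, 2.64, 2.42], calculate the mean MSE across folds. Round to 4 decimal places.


Total MSE across folds = 34.3500.
CV-MSE = 34.3500/8 = 4.2938.

4.2938


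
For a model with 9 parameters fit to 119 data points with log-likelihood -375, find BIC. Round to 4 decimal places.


Compute k*ln(n) = 9*ln(119) = 9*4.779123 = 43.012107.
Then -2*loglik = 750.
BIC = 43.012107 + 750 = 793.012107, which rounds to 793.0121.

793.0121


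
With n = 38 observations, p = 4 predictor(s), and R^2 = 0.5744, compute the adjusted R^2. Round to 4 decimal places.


Using the formula:
(1 - 0.5744) = 0.4256.
Multiply by 37/33: 0.4256 * 37 = 15.7472, then 15.7472 / 33 = 0.4772.
Adj R^2 = 1 - 0.4772 = 0.5228.

0.5228


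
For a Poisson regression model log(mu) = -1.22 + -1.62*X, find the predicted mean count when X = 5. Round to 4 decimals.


eta = -1.22 + -1.62 * 5 = -9.3200.
mu = exp(-9.3200) = 0.0001.

0.0001


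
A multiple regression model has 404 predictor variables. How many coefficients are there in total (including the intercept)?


Total coefficients = number of predictors + 1 (for the intercept).
= 404 + 1 = 405.

405


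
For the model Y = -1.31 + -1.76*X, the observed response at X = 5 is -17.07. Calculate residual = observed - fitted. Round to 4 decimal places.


Fitted value at X = 5 is yhat = -1.31 + -1.76*5 = -10.1100.
Residual = -17.07 - -10.1100 = -6.9600.

-6.9600


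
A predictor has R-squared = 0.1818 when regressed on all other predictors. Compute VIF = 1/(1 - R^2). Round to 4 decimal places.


Using VIF = 1/(1 - R^2_j):
1 - 0.1818 = 0.8182.
VIF = 1.2222.

1.2222


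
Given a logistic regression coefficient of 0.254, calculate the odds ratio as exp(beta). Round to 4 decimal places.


exp(0.254) = 1.2892.
So the odds ratio is 1.2892.

1.2892


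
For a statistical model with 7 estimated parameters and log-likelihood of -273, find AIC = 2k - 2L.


AIC = 2k - 2*loglik = 2(7) - 2(-273).
= 14 + 546 = 560.

560


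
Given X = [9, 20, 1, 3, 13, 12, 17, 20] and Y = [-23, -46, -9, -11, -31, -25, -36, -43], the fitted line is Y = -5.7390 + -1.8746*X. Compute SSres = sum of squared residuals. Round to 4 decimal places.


Predicted values from Y = -5.7390 + -1.8746*X.
Residuals: [-0.3896, -2.7690, -1.3864, 0.3628, -0.8912, 3.2342, 1.6072, 0.2310].
SSres = 23.7636.

23.7636


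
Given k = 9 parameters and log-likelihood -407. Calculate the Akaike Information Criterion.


AIC = 2k - 2*loglik = 2(9) - 2(-407).
= 18 + 814 = 832.

832


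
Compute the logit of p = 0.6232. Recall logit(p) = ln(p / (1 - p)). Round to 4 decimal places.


The odds are p/(1-p) = 0.6232 / 0.3768 = 1.6539.
logit(p) = ln(1.6539) = 0.5032.

0.5032


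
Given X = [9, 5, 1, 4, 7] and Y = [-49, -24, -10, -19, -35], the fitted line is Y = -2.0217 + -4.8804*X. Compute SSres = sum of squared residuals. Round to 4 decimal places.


For each point, residual = actual - predicted.
Residuals: [-3.0547, 2.4237, -3.0979, 2.5433, 1.1845].
Sum of squared residuals = 32.6739.

32.6739


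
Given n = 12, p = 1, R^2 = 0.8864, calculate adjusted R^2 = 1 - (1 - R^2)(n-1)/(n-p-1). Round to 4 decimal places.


Adjusted R^2 = 1 - (1 - R^2) * (n-1)/(n-p-1).
(1 - R^2) = 0.1136.
(n-1)/(n-p-1) = 11/10.
(1 - R^2) * (n-1) = 0.1136 * 11 = 1.2496.
Divide by (n-p-1): 1.2496 / 10 = 0.1250.
Adj R^2 = 1 - 0.1250 = 0.8750.

0.8750


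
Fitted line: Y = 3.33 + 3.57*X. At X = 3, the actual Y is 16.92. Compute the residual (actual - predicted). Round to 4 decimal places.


Compute yhat = 3.33 + (3.57)(3) = 14.0400.
Residual = actual - predicted = 16.92 - 14.0400 = 2.8800.

2.8800


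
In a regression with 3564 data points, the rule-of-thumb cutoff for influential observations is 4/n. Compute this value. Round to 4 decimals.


Using the rule of thumb:
Threshold = 4 / 3564 = 0.0011.

0.0011


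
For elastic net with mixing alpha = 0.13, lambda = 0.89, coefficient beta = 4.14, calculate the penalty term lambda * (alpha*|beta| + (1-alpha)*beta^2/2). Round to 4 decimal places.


L1 component = 0.13 * |4.14| = 0.5382.
L2 component = 0.87 * 4.14^2 / 2 = 7.4557.
Penalty = 0.89 * (0.5382 + 7.4557) = 0.89 * 7.9939 = 7.1146.

7.1146


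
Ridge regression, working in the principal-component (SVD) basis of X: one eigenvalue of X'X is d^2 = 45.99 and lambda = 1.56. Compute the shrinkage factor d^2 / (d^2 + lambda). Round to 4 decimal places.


Compute the denominator: 45.99 + 1.56 = 47.5500.
Shrinkage factor = 45.99 / 47.5500 = 0.9672.

0.9672


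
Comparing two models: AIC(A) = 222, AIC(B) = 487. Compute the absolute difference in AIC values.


Absolute difference = |222 - 487| = 265.
The model with lower AIC (A) is preferred.

265


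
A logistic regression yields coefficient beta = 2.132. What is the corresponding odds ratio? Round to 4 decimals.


Odds ratio = exp(beta) = exp(2.132).
= 8.4317.

8.4317


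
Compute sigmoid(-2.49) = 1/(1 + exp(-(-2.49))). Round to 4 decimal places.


exp(2.4900) = 12.0613.
1 + exp(-z) = 13.0613.
sigmoid = 1/13.0613 = 0.0766.

0.0766


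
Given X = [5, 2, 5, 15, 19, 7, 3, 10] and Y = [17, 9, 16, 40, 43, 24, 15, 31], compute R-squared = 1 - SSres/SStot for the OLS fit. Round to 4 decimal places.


Fit the OLS line: b0 = 7.6391, b1 = 2.0286.
SSres = 40.6677.
SStot = 1083.8750.
R^2 = 1 - 40.6677/1083.8750 = 0.9625.

0.9625


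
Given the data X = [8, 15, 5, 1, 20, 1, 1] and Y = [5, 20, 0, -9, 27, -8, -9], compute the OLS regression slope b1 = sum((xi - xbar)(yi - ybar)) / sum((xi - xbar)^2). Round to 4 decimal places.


First compute the means: xbar = 7.2857, ybar = 3.7143.
Then S_xx = sum((xi - xbar)^2) = 345.4286.
S_xy = sum((xi - xbar)(yi - ybar)) = 664.5714.
b1 = S_xy / S_xx = 664.5714 / 345.4286 = 1.9239.

1.9239


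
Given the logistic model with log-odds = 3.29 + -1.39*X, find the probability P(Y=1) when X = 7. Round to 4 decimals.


Compute z = 3.29 + (-1.39)(7) = -6.4400.
exp(-z) = 626.4068.
P = 1/(1 + 626.4068) = 0.0016.

0.0016


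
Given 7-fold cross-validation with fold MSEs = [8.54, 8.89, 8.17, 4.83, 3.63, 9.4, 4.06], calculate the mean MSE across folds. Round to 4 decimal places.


Total MSE across folds = 47.5200.
CV-MSE = 47.5200/7 = 6.7886.

6.7886


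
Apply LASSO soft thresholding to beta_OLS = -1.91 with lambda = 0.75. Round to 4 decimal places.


|beta_OLS| = 1.91.
lambda = 0.75.
Since |beta| > lambda, coefficient = sign(beta)*(|beta| - lambda) = -1.1600.
Result = -1.1600.

-1.1600


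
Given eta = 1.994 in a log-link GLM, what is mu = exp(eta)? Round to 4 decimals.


Apply the inverse link:
mu = e^1.994 = 7.3449.

7.3449


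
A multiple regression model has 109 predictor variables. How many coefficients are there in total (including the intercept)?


Each predictor gets one coefficient, plus one intercept.
Total parameters = 109 + 1 = 110.

110


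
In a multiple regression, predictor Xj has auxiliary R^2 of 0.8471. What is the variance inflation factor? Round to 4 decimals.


Using VIF = 1/(1 - R^2_j):
1 - 0.8471 = 0.1529.
VIF = 6.5402.

6.5402


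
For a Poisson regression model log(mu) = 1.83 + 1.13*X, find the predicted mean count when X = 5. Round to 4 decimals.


Linear predictor: eta = 1.83 + (1.13)(5) = 7.4800.
Expected count: mu = exp(7.4800) = 1772.2408.

1772.2408


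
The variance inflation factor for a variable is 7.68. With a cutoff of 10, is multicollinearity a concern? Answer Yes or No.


Check: VIF = 7.68 vs threshold = 10.
Since 7.68 < 10, the answer is No.

No


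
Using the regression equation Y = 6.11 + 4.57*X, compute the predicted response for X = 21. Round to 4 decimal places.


Predicted value:
Y = 6.11 + (4.57)(21) = 6.11 + 95.9700 = 102.0800.

102.0800


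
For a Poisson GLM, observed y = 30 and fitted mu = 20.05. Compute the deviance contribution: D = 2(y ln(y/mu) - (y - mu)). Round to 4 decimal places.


y/mu = 30/20.05 = 1.496259 (approx.), and ln(30/20.05) = 0.402968.
y * ln(y/mu) = 30 * 0.402968 = 12.089040.
y - mu = 9.95.
D = 2 * (12.089040 - 9.95) = 4.278080, which rounds to 4.2781.

4.2781


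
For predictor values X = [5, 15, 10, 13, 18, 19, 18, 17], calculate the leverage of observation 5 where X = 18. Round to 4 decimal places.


Mean of X: xbar = 14.3750.
SXX = 163.8750.
For X = 18: h = 1/8 + (18 - 14.3750)^2/163.8750 = 0.2052.

0.2052


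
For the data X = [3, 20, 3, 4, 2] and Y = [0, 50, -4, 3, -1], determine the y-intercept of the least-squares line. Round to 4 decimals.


First find the slope: b1 = 2.9623.
Means: xbar = 6.4000, ybar = 9.6000.
b0 = ybar - b1 * xbar = 9.6000 - 2.9623 * 6.4000 = -9.3585.

-9.3585


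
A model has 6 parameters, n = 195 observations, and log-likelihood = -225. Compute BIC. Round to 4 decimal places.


k * ln(n) = 6 * ln(195) = 6 * 5.273000 = 31.638000.
-2 * loglik = -2 * (-225) = 450.
BIC = 31.638000 + 450 = 481.638000, which rounds to 481.6380.

481.6380


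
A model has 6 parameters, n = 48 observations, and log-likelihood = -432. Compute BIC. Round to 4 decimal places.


Compute k*ln(n) = 6*ln(48) = 6*3.871201 = 23.227206.
Then -2*loglik = 864.
BIC = 23.227206 + 864 = 887.227206, which rounds to 887.2272.

887.2272


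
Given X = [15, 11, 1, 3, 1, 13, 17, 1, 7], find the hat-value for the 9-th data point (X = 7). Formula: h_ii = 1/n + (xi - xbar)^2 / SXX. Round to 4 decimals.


n = 9, xbar = 7.6667.
SXX = sum((xi - xbar)^2) = 336.0000.
h = 1/9 + (7 - 7.6667)^2 / 336.0000 = 0.1124.

0.1124


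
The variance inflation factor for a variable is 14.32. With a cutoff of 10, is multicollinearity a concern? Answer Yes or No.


Check: VIF = 14.32 vs threshold = 10.
Since 14.32 >= 10, the answer is Yes.

Yes


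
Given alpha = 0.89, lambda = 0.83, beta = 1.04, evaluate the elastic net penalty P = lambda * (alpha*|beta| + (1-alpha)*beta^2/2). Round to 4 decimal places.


Compute:
L1 = 0.89 * 1.04 = 0.9256.
L2 = 0.11 * 1.04^2 / 2 = 0.0595.
Penalty = 0.83 * (0.9256 + 0.0595) = 0.8176.

0.8176


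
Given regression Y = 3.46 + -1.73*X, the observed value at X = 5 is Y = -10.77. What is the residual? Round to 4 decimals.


Predicted = 3.46 + -1.73 * 5 = -5.1900.
Residual = -10.77 - -5.1900 = -5.5800.

-5.5800


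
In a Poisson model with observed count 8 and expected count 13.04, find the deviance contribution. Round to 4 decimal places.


Compute y*ln(y/mu) = 8*ln(8/13.04) = 8*-0.488580 = -3.908640.
y - mu = -5.04.
D = 2*(-3.908640 - (-5.04)) = 2.262720, which rounds to 2.2627.

2.2627


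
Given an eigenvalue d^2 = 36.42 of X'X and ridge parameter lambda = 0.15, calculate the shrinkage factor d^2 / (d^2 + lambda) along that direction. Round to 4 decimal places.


Compute the denominator: 36.42 + 0.15 = 36.5700.
Shrinkage factor = 36.42 / 36.5700 = 0.9959.

0.9959


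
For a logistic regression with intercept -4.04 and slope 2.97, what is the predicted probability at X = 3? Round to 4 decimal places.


Linear predictor: z = -4.04 + 2.97 * 3 = 4.8700.
P = 1/(1 + exp(-4.8700)) = 1/(1 + 0.0077) = 0.9924.

0.9924


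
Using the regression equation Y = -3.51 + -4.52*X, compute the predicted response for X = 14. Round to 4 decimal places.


Plug X = 14 into Y = -3.51 + -4.52*X:
Y = -3.51 + -63.2800 = -66.7900.

-66.7900


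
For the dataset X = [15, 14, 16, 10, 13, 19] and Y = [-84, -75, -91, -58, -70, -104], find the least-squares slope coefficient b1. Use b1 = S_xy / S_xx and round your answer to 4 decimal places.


Calculate xbar = 14.5000, ybar = -80.3333.
S_xx = 45.5000, S_xy = -243.0000.
Using b1 = S_xy / S_xx = -243.0000 / 45.5000, we get b1 = -5.3407.

-5.3407


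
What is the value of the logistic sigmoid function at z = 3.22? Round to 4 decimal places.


First, exp(-3.2200) = 0.0400.
Then sigma(z) = 1/(1 + 0.0400) = 0.9616.

0.9616


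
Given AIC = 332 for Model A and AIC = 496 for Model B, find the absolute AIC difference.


Compute |332 - 496| = 164.
Model A has the smaller AIC.

164


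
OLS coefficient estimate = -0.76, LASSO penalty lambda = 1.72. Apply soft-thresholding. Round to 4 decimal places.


Absolute value: |-0.76| = 0.76.
Compare to lambda = 1.72.
Since |beta| <= lambda, the coefficient is set to 0.

0.0000


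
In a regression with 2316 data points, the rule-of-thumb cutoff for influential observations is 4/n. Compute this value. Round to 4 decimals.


The threshold is 4/n.
4/2316 = 0.0017.

0.0017


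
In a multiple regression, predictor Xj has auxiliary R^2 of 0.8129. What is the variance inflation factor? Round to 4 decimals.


VIF = 1 / (1 - 0.8129).
= 1 / 0.1871 = 5.3447.

5.3447


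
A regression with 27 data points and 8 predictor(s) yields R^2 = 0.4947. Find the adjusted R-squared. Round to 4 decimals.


Using the formula:
(1 - 0.4947) = 0.5053.
Multiply by 26/18: 0.5053 * 26 = 13.1378, then 13.1378 / 18 = 0.7299.
Adj R^2 = 1 - 0.7299 = 0.2701.

0.2701


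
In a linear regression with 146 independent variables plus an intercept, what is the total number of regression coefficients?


Each predictor gets one coefficient, plus one intercept.
Total parameters = 146 + 1 = 147.

147


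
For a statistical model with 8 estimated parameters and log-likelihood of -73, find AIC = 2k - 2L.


Compute:
2k = 2*8 = 16.
-2*loglik = -2*(-73) = 146.
AIC = 16 + 146 = 162.

162


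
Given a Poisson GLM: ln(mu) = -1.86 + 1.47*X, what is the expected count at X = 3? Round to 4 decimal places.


Compute eta = -1.86 + 1.47 * 3 = 2.5500.
Apply inverse link: mu = e^2.5500 = 12.8071.

12.8071


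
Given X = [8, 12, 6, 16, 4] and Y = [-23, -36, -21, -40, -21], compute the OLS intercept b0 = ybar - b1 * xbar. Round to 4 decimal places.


The slope is b1 = -1.8190.
Sample means are xbar = 9.2000 and ybar = -28.2000.
Intercept: b0 = -28.2000 - (-1.8190)(9.2000) = -11.4655.

-11.4655


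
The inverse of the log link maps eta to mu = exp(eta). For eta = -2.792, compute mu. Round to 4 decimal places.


Apply the inverse link:
mu = e^-2.792 = 0.0613.

0.0613


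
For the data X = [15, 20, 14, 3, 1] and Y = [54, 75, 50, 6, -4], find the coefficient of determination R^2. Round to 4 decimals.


After computing the OLS fit (b0=-7.3262, b1=4.1062):
SSres = 1.7615, SStot = 4540.8000.
R^2 = 1 - 1.7615/4540.8000 = 0.9996.

0.9996


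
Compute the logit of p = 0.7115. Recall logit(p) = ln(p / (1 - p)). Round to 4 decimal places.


1 - p = 0.2885.
p/(1-p) = 2.4662.
logit = ln(2.4662) = 0.9027.

0.9027


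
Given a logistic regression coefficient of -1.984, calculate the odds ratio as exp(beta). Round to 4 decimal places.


exp(-1.984) = 0.1375.
So the odds ratio is 0.1375.

0.1375


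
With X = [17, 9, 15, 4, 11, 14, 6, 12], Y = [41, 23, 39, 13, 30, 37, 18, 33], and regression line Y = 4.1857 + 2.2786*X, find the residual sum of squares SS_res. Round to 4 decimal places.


Predicted values from Y = 4.1857 + 2.2786*X.
Residuals: [-1.9219, -1.6931, 0.6353, -0.3001, 0.7497, 0.9139, 0.1427, 1.4711].
SSres = 10.6357.

10.6357


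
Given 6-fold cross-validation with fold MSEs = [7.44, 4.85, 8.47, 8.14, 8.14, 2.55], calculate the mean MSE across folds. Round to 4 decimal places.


Add all fold MSEs: 39.5900.
Divide by k = 6: 39.5900/6 = 6.5983.

6.5983


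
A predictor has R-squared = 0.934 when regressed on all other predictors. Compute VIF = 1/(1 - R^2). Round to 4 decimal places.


VIF = 1 / (1 - 0.934).
= 1 / 0.066 = 15.1515.

15.1515


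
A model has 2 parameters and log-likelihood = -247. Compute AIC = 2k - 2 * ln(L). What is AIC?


Compute:
2k = 2*2 = 4.
-2*loglik = -2*(-247) = 494.
AIC = 4 + 494 = 498.

498


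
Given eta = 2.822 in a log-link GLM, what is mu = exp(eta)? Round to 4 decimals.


The inverse log link gives:
mu = exp(2.822) = 16.8104.

16.8104


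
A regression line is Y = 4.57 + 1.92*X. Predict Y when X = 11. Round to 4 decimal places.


Substitute X = 11 into the equation:
Y = 4.57 + 1.92 * 11 = 4.57 + 21.1200 = 25.6900.

25.6900


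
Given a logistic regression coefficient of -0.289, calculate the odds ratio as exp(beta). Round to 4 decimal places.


The odds ratio is computed as:
OR = e^(-0.289) = 0.7490.

0.7490


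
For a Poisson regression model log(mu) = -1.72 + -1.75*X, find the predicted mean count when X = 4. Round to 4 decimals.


Linear predictor: eta = -1.72 + (-1.75)(4) = -8.7200.
Expected count: mu = exp(-8.7200) = 0.0002.

0.0002


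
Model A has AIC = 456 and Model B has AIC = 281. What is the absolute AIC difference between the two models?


Compute |456 - 281| = 175.
Model B has the smaller AIC.

175


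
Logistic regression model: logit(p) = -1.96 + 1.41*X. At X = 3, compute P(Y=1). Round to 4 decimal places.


Linear predictor: z = -1.96 + 1.41 * 3 = 2.2700.
P = 1/(1 + exp(-2.2700)) = 1/(1 + 0.1033) = 0.9064.

0.9064


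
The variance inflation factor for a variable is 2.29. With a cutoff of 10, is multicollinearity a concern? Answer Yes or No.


The threshold is 10.
VIF = 2.29 is < 10.
Multicollinearity indication: No.

No


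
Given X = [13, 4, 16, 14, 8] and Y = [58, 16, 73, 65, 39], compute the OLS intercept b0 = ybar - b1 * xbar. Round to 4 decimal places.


First find the slope: b1 = 4.6563.
Means: xbar = 11.0000, ybar = 50.2000.
b0 = ybar - b1 * xbar = 50.2000 - 4.6563 * 11.0000 = -1.0188.

-1.0188


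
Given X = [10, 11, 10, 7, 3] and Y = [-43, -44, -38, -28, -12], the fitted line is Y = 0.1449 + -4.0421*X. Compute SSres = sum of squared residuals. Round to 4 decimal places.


For each point, residual = actual - predicted.
Residuals: [-2.7239, 0.3182, 2.2761, 0.1498, -0.0186].
Sum of squared residuals = 12.7243.

12.7243


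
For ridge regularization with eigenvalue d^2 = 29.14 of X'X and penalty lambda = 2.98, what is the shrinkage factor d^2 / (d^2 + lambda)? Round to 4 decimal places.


d^2 + lambda = 29.14 + 2.98 = 32.1200.
Shrinkage factor = 29.14/32.1200 = 0.9072.

0.9072


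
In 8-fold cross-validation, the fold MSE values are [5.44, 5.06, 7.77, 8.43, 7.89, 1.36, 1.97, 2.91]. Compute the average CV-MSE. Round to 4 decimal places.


Sum of fold MSEs = 40.8300.
Average = 40.8300 / 8 = 5.1038.

5.1038


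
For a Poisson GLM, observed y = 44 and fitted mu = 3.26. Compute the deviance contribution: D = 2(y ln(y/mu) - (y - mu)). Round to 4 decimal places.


Compute y*ln(y/mu) = 44*ln(44/3.26) = 44*2.602462 = 114.508328.
y - mu = 40.74.
D = 2*(114.508328 - (40.74)) = 147.536656, which rounds to 147.5367.

147.5367


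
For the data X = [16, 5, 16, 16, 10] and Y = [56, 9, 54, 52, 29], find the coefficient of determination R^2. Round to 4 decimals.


Fit the OLS line: b0 = -11.6956, b1 = 4.1028.
SSres = 8.1512.
SStot = 1678.0000.
R^2 = 1 - 8.1512/1678.0000 = 0.9951.

0.9951


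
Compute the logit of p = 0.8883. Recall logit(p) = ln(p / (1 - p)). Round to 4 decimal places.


The odds are p/(1-p) = 0.8883 / 0.1117 = 7.9526.
logit(p) = ln(7.9526) = 2.0735.

2.0735


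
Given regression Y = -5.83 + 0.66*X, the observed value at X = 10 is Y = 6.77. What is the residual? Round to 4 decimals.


Predicted = -5.83 + 0.66 * 10 = 0.7700.
Residual = 6.77 - 0.7700 = 6.0000.

6.0000


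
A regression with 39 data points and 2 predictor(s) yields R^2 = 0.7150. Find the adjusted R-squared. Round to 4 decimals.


Plug in: Adj R^2 = 1 - (1 - 0.7150) * 38/36.
= 1 - 0.2850 * 38/36
= 1 - 10.8300 / 36
= 1 - 0.3008 = 0.6992.

0.6992


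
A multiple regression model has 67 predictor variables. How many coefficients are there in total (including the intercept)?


Including the intercept, the model has 67 predictor coefficients + 1 intercept.
Total = 68.

68


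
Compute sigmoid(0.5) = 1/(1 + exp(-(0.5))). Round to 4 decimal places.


Compute exp(-0.5000) = 0.6065.
Sigmoid = 1 / (1 + 0.6065) = 1 / 1.6065 = 0.6225.

0.6225


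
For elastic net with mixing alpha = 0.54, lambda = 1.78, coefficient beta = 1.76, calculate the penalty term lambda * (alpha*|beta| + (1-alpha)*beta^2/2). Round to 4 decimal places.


L1 component = 0.54 * |1.76| = 0.9504.
L2 component = 0.46 * 1.76^2 / 2 = 0.7124.
Penalty = 1.78 * (0.9504 + 0.7124) = 1.78 * 1.6628 = 2.9599.

2.9599


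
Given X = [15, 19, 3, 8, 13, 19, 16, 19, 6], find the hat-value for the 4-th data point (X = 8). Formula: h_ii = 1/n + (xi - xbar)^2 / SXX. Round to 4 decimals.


Mean of X: xbar = 13.1111.
SXX = 294.8889.
For X = 8: h = 1/9 + (8 - 13.1111)^2/294.8889 = 0.1997.

0.1997


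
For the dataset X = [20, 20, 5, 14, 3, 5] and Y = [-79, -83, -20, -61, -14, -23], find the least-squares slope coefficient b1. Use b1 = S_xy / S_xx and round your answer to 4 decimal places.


Calculate xbar = 11.1667, ybar = -46.6667.
S_xx = 306.8333, S_xy = -1224.3333.
Using b1 = S_xy / S_xx = -1224.3333 / 306.8333, we get b1 = -3.9902.

-3.9902


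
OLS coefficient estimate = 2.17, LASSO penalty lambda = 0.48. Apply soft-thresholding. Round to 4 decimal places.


Absolute value: |2.17| = 2.17.
Compare to lambda = 0.48.
Since |beta| > lambda, coefficient = sign(beta)*(|beta| - lambda) = 1.6900.

1.6900


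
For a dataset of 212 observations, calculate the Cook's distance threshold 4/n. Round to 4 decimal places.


Cook's distance cutoff = 4/n = 4/212.
= 0.0189.

0.0189


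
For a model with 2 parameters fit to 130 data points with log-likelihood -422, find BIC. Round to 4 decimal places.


k * ln(n) = 2 * ln(130) = 2 * 4.867534 = 9.735068.
-2 * loglik = -2 * (-422) = 844.
BIC = 9.735068 + 844 = 853.735068, which rounds to 853.7351.

853.7351


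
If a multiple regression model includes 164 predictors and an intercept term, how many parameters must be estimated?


Each predictor gets one coefficient, plus one intercept.
Total parameters = 164 + 1 = 165.

165


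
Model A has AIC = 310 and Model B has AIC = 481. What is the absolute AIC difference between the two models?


|AIC_A - AIC_B| = |310 - 481| = 171.
Model A is preferred (lower AIC).

171


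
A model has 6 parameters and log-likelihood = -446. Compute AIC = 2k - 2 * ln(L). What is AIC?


Compute:
2k = 2*6 = 12.
-2*loglik = -2*(-446) = 892.
AIC = 12 + 892 = 904.

904


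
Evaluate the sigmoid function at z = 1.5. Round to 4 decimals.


exp(-1.5000) = 0.2231.
1 + exp(-z) = 1.2231.
sigmoid = 1/1.2231 = 0.8176.

0.8176


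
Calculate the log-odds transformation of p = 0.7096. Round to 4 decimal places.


1 - p = 0.2904.
p/(1-p) = 2.4435.
logit = ln(2.4435) = 0.8934.

0.8934


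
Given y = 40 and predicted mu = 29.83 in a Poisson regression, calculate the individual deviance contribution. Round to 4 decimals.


Compute y*ln(y/mu) = 40*ln(40/29.83) = 40*0.293365 = 11.734600.
y - mu = 10.17.
D = 2*(11.734600 - (10.17)) = 3.129200, which rounds to 3.1292.

3.1292


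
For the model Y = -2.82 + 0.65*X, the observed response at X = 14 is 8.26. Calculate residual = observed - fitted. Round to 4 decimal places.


Compute yhat = -2.82 + (0.65)(14) = 6.2800.
Residual = actual - predicted = 8.26 - 6.2800 = 1.9800.

1.9800


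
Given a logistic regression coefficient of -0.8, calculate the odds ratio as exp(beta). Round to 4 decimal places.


The odds ratio is computed as:
OR = e^(-0.8) = 0.4493.

0.4493


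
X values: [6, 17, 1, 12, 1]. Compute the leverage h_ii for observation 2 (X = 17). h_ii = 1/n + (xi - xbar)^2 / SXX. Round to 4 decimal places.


Mean of X: xbar = 7.4000.
SXX = 197.2000.
For X = 17: h = 1/5 + (17 - 7.4000)^2/197.2000 = 0.6673.

0.6673


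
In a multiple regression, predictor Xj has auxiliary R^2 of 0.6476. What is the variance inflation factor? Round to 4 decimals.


Using VIF = 1/(1 - R^2_j):
1 - 0.6476 = 0.3524.
VIF = 2.8377.

2.8377


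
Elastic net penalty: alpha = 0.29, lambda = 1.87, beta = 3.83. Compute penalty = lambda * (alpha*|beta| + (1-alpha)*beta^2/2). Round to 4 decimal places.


alpha * |beta| = 0.29 * 3.83 = 1.1107.
(1-alpha) * beta^2/2 = 0.71 * 14.6689/2 = 5.2075.
Total = 1.87 * (1.1107 + 5.2075) = 11.8150.

11.8150


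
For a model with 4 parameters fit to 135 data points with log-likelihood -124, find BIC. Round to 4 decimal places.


k * ln(n) = 4 * ln(135) = 4 * 4.905275 = 19.621100.
-2 * loglik = -2 * (-124) = 248.
BIC = 19.621100 + 248 = 267.621100, which rounds to 267.6211.

267.6211


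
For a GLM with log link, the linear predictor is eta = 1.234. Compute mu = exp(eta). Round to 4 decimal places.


Apply the inverse link:
mu = e^1.234 = 3.4349.

3.4349


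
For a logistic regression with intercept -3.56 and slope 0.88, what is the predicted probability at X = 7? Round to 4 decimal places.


z = -3.56 + 0.88 * 7 = 2.6000.
Sigmoid: P = 1 / (1 + exp(-2.6000)) = 0.9309.

0.9309


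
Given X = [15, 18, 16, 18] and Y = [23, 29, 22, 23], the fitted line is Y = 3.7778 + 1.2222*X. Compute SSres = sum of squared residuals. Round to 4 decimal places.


For each point, residual = actual - predicted.
Residuals: [0.8892, 3.2226, -1.3330, -2.7774].
Sum of squared residuals = 20.6667.

20.6667


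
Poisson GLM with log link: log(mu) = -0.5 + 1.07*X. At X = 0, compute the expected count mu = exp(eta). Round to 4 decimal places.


Linear predictor: eta = -0.5 + (1.07)(0) = -0.5000.
Expected count: mu = exp(-0.5000) = 0.6065.

0.6065


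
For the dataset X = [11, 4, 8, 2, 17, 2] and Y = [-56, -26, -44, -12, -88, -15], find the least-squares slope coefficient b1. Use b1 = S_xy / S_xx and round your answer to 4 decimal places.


Calculate xbar = 7.3333, ybar = -40.1667.
S_xx = 175.3333, S_xy = -854.6667.
Using b1 = S_xy / S_xx = -854.6667 / 175.3333, we get b1 = -4.8745.

-4.8745


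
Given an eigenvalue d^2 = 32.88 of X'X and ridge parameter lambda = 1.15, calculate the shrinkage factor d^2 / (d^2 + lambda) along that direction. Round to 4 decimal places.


Denominator = d^2 + lambda = 32.88 + 1.15 = 34.0300.
Shrinkage = 32.88 / 34.0300 = 0.9662.

0.9662


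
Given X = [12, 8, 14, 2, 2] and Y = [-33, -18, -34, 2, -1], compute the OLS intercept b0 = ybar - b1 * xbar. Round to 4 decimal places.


Compute b1 = -3.0487 from the OLS formula.
With xbar = 7.6000 and ybar = -16.8000, the intercept is:
b0 = -16.8000 - -3.0487 * 7.6000 = 6.3701.

6.3701


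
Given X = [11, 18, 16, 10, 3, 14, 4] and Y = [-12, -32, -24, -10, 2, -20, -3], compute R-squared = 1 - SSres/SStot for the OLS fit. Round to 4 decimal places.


Fit the OLS line: b0 = 8.0914, b1 = -2.0479.
SSres = 31.2627.
SStot = 856.8571.
R^2 = 1 - 31.2627/856.8571 = 0.9635.

0.9635


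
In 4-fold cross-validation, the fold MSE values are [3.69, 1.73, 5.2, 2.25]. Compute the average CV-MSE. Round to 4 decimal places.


Total MSE across folds = 12.8700.
CV-MSE = 12.8700/4 = 3.2175.

3.2175


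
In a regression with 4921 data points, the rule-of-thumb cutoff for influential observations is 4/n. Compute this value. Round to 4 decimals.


Cook's distance cutoff = 4/n = 4/4921.
= 0.0008.

0.0008


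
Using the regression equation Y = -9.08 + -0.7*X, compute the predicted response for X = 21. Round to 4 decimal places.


Substitute X = 21 into the equation:
Y = -9.08 + -0.7 * 21 = -9.08 + -14.7000 = -23.7800.

-23.7800


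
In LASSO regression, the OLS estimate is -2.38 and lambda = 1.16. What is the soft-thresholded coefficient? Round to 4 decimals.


Check: |-2.38| = 2.38 vs lambda = 1.16.
Since |beta| > lambda, coefficient = sign(beta)*(|beta| - lambda) = -1.2200.
Soft-thresholded coefficient = -1.2200.

-1.2200


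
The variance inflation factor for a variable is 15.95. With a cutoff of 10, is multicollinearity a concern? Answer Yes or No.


Check: VIF = 15.95 vs threshold = 10.
Since 15.95 >= 10, the answer is Yes.

Yes


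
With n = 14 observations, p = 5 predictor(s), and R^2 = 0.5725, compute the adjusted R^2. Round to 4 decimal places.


Using the formula:
(1 - 0.5725) = 0.4275.
Multiply by 13/8: 0.4275 * 13 = 5.5575, then 5.5575 / 8 = 0.6947.
Adj R^2 = 1 - 0.6947 = 0.3053.

0.3053


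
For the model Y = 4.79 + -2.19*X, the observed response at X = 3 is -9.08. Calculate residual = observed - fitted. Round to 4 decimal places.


Compute yhat = 4.79 + (-2.19)(3) = -1.7800.
Residual = actual - predicted = -9.08 - -1.7800 = -7.3000.

-7.3000


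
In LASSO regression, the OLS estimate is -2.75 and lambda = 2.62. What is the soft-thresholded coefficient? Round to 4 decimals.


|beta_OLS| = 2.75.
lambda = 2.62.
Since |beta| > lambda, coefficient = sign(beta)*(|beta| - lambda) = -0.1300.
Result = -0.1300.

-0.1300


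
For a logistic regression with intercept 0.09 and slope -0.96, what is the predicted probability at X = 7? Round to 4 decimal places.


z = 0.09 + -0.96 * 7 = -6.6300.
Sigmoid: P = 1 / (1 + exp(6.6300)) = 0.0013.

0.0013


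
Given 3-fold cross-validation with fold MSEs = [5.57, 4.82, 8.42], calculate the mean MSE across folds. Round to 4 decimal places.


Sum of fold MSEs = 18.8100.
Average = 18.8100 / 3 = 6.2700.

6.2700


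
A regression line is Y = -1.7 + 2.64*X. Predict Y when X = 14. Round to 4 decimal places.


Plug X = 14 into Y = -1.7 + 2.64*X:
Y = -1.7 + 36.9600 = 35.2600.

35.2600


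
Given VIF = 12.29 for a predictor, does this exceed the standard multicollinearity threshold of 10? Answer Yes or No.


The threshold is 10.
VIF = 12.29 is >= 10.
Multicollinearity indication: Yes.

Yes


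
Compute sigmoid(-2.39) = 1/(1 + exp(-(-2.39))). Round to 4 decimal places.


Compute exp(2.3900) = 10.9135.
Sigmoid = 1 / (1 + 10.9135) = 1 / 11.9135 = 0.0839.

0.0839


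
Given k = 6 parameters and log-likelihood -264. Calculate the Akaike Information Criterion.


AIC = 2*6 - 2*(-264).
= 12 + 528 = 540.

540


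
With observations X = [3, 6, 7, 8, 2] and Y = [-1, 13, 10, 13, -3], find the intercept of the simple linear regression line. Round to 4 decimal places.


The slope is b1 = 2.8582.
Sample means are xbar = 5.2000 and ybar = 6.4000.
Intercept: b0 = 6.4000 - (2.8582)(5.2000) = -8.4627.

-8.4627


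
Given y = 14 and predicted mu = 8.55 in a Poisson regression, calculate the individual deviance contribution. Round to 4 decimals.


Compute y*ln(y/mu) = 14*ln(14/8.55) = 14*0.493126 = 6.903764.
y - mu = 5.45.
D = 2*(6.903764 - (5.45)) = 2.907528, which rounds to 2.9075.

2.9075


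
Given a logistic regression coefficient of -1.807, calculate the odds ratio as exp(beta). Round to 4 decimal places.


exp(-1.807) = 0.1641.
So the odds ratio is 0.1641.

0.1641


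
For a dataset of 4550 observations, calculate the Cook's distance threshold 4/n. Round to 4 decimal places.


The threshold is 4/n.
4/4550 = 0.0009.

0.0009


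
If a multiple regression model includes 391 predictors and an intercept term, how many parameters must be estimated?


Total coefficients = number of predictors + 1 (for the intercept).
= 391 + 1 = 392.

392


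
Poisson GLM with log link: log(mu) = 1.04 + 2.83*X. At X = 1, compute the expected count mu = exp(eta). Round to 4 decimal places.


Linear predictor: eta = 1.04 + (2.83)(1) = 3.8700.
Expected count: mu = exp(3.8700) = 47.9424.

47.9424


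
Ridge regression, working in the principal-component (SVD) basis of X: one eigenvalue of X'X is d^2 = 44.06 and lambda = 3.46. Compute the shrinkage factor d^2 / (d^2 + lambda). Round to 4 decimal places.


Denominator = d^2 + lambda = 44.06 + 3.46 = 47.5200.
Shrinkage = 44.06 / 47.5200 = 0.9272.

0.9272


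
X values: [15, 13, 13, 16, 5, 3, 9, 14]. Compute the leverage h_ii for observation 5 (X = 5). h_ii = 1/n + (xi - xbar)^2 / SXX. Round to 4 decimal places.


n = 8, xbar = 11.0000.
SXX = sum((xi - xbar)^2) = 162.0000.
h = 1/8 + (5 - 11.0000)^2 / 162.0000 = 0.3472.

0.3472


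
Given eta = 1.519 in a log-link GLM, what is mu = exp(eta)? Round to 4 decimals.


Apply the inverse link:
mu = e^1.519 = 4.5677.

4.5677


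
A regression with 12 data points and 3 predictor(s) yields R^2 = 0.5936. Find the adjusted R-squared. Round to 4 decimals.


Adjusted R^2 = 1 - (1 - R^2) * (n-1)/(n-p-1).
(1 - R^2) = 0.4064.
(n-1)/(n-p-1) = 11/8.
(1 - R^2) * (n-1) = 0.4064 * 11 = 4.4704.
Divide by (n-p-1): 4.4704 / 8 = 0.5588.
Adj R^2 = 1 - 0.5588 = 0.4412.

0.4412


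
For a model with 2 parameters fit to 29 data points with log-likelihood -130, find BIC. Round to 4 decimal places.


k * ln(n) = 2 * ln(29) = 2 * 3.367296 = 6.734592.
-2 * loglik = -2 * (-130) = 260.
BIC = 6.734592 + 260 = 266.734592, which rounds to 266.7346.

266.7346


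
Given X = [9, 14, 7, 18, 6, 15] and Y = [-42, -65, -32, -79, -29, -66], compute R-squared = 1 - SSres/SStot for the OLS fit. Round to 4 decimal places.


The fitted line is Y = -3.3773 + -4.2426*X.
SSres = 7.9206, SStot = 2122.8333.
R^2 = 1 - SSres/SStot = 0.9963.

0.9963


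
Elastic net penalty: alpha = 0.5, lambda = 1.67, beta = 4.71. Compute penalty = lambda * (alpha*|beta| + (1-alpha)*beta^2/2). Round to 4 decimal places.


L1 component = 0.5 * |4.71| = 2.3550.
L2 component = 0.5 * 4.71^2 / 2 = 5.5460.
Penalty = 1.67 * (2.3550 + 5.5460) = 1.67 * 7.9010 = 13.1947.

13.1947


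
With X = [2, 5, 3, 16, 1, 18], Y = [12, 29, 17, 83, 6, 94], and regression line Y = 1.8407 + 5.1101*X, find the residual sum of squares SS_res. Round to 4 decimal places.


Predicted values from Y = 1.8407 + 5.1101*X.
Residuals: [-0.0609, 1.6088, -0.1710, -0.6023, -0.9508, 0.1775].
SSres = 3.9195.

3.9195


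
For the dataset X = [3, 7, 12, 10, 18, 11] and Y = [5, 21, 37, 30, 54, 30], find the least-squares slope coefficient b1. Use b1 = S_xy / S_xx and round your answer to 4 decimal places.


The sample means are xbar = 10.1667 and ybar = 29.5000.
Compute S_xx = 126.8333 and S_xy = 408.5000.
Slope b1 = S_xy / S_xx = 408.5000 / 126.8333 = 3.2208.

3.2208


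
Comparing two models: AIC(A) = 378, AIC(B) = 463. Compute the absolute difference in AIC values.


Absolute difference = |378 - 463| = 85.
The model with lower AIC (A) is preferred.

85


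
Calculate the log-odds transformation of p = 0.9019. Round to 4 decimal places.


Compute the odds: 0.9019/0.0981 = 9.1937.
Take the natural log: ln(9.1937) = 2.2185.

2.2185


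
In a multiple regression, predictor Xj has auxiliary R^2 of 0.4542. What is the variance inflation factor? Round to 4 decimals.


VIF = 1 / (1 - 0.4542).
= 1 / 0.5458 = 1.8322.

1.8322


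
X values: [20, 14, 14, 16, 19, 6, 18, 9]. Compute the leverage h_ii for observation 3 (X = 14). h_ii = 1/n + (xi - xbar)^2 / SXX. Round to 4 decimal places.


Mean of X: xbar = 14.5000.
SXX = 168.0000.
For X = 14: h = 1/8 + (14 - 14.5000)^2/168.0000 = 0.1265.

0.1265


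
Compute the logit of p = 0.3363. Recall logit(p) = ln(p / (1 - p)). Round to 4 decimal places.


1 - p = 0.6637.
p/(1-p) = 0.5067.
logit = ln(0.5067) = -0.6798.

-0.6798


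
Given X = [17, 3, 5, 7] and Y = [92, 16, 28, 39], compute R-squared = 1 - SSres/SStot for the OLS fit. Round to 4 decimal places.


After computing the OLS fit (b0=0.6466, b1=5.3879):
SSres = 1.2931, SStot = 3368.7500.
R^2 = 1 - 1.2931/3368.7500 = 0.9996.

0.9996


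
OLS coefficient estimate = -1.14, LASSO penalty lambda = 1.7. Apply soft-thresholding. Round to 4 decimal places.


Absolute value: |-1.14| = 1.14.
Compare to lambda = 1.7.
Since |beta| <= lambda, the coefficient is set to 0.

0.0000


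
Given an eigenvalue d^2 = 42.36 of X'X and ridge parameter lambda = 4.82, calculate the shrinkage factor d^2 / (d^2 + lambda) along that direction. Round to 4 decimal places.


Compute the denominator: 42.36 + 4.82 = 47.1800.
Shrinkage factor = 42.36 / 47.1800 = 0.8978.

0.8978


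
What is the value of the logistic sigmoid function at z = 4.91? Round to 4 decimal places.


exp(-4.9100) = 0.0074.
1 + exp(-z) = 1.0074.
sigmoid = 1/1.0074 = 0.9927.

0.9927


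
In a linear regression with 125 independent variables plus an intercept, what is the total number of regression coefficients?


Total coefficients = number of predictors + 1 (for the intercept).
= 125 + 1 = 126.

126


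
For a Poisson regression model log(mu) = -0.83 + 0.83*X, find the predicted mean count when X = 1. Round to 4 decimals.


Linear predictor: eta = -0.83 + (0.83)(1) = 0.0000.
Expected count: mu = exp(0.0000) = 1.0000.

1.0000


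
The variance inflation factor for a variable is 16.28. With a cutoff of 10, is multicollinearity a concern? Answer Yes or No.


Check: VIF = 16.28 vs threshold = 10.
Since 16.28 >= 10, the answer is Yes.

Yes


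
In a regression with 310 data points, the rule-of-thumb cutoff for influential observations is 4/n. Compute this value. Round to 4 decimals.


The threshold is 4/n.
4/310 = 0.0129.

0.0129


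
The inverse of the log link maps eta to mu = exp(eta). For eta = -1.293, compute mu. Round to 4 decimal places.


Apply the inverse link:
mu = e^-1.293 = 0.2744.

0.2744


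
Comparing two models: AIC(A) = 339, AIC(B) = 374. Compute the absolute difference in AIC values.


Absolute difference = |339 - 374| = 35.
The model with lower AIC (A) is preferred.

35


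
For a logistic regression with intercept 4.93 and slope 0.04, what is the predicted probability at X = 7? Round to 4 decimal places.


z = 4.93 + 0.04 * 7 = 5.2100.
Sigmoid: P = 1 / (1 + exp(-5.2100)) = 0.9946.

0.9946
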